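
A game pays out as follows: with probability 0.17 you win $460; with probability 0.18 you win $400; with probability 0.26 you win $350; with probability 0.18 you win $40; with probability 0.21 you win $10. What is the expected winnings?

E[payout] = 460·0.17 + 400·0.18 + 350·0.26 + 40·0.18 + 10·0.21
 = 78.2 + 72 + 91 + 7.2 + 2.1
 = 250.5

250.5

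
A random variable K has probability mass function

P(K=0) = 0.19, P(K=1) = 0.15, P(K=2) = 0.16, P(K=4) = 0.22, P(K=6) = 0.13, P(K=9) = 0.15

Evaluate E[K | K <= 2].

P(K <= 2) = 0.19 + 0.15 + 0.16 = 0.5.
E[K | K <= 2] = [0·0.19 + 1·0.15 + 2·0.16] / 0.5
 = 0.47 / 0.5
 = 47/50

0.94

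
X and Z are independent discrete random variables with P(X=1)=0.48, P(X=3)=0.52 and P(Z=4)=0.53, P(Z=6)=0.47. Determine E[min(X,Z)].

2.04

E[min(X,Z)] = Σ_x Σ_z min(x,z) · P(X=x)P(Z=z)
 = 1·0.2544 + 1·0.2256 + 3·0.2756 + 3·0.2444
 = 0.2544 + 0.2256 + 0.8268 + 0.7332
 = 2.04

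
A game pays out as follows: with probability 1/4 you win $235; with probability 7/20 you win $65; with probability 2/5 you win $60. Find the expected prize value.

E[payout] = 235·1/4 + 65·7/20 + 60·2/5
 = 235/4 + 91/4 + 24
 = 211/2

105.5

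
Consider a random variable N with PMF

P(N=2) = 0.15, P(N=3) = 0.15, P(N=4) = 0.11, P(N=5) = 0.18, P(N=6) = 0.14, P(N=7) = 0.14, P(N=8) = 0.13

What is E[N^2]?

28.43

E[N^2] = Σ n^2·P(N=n)
 = 4·0.15 + 9·0.15 + 16·0.11 + 25·0.18 + 36·0.14 + 49·0.14 + 64·0.13
 = 0.6 + 1.35 + 1.76 + 4.5 + 5.04 + 6.86 + 8.32
 = 28.43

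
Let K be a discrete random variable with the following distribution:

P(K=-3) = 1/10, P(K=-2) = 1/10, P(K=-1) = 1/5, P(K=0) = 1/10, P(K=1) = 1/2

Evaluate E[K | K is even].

-1

P(K is even) = 1/10 + 1/10 = 1/5.
E[K | K is even] = [(-2)·1/10 + 0·1/10] / (1/5)
 = -1/5 / (1/5)
 = -1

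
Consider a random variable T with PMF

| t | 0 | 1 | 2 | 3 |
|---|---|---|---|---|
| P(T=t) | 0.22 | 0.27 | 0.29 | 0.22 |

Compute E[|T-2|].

0.93

E[|T-2|] = Σ |t-2|·P(T=t)
 = 2·0.22 + 1·0.27 + 0·0.29 + 1·0.22
 = 0.44 + 0.27 + 0 + 0.22
 = 0.93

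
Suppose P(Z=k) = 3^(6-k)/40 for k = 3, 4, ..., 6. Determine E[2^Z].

13

E[2^Z] = Σ 2^z·P(Z=z)
 = 8·27/40 + 16·9/40 + 32·3/40 + 64·1/40
 = 27/5 + 18/5 + 12/5 + 8/5
 = 13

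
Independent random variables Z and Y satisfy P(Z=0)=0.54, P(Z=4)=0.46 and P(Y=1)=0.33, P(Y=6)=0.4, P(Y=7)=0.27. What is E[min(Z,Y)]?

1.3846

E[min(Z,Y)] = Σ_z Σ_y min(z,y) · P(Z=z)P(Y=y)
 = 0·0.1782 + 0·0.216 + 0·0.1458 + 1·0.1518 + 4·0.184 + 4·0.1242
 = 0 + 0 + 0 + 0.1518 + 0.736 + 0.4968
 = 1.3846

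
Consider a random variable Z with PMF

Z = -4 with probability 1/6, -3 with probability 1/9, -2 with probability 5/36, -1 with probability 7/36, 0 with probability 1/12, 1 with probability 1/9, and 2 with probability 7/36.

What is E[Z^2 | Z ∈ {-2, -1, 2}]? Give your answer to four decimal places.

2.8947

P(Z ∈ {-2, -1, 2}) = 5/36 + 7/36 + 7/36 = 19/36.
E[Z^2 | Z ∈ {-2, -1, 2}] = [4·5/36 + 1·7/36 + 4·7/36] / (19/36)
 = 55/36 / (19/36)
 = 55/19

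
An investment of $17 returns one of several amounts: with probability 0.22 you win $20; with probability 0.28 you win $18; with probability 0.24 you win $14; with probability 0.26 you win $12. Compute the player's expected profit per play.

-1.08

E[payout] = 20·0.22 + 18·0.28 + 14·0.24 + 12·0.26
 = 4.4 + 5.04 + 3.36 + 3.12
 = 15.92
Net = 15.92 - 17 = -1.08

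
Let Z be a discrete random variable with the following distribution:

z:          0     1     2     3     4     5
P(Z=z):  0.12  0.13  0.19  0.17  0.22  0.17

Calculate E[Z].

E[Z] = Σ z·P(Z=z)
 = 0·0.12 + 1·0.13 + 2·0.19 + 3·0.17 + 4·0.22 + 5·0.17
 = 0 + 0.13 + 0.38 + 0.51 + 0.88 + 0.85
 = 2.75

2.75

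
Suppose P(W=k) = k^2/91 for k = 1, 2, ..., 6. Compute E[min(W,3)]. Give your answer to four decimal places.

E[min(W,3)] = Σ min(w,3)·P(W=w)
 = 1·1/91 + 2·4/91 + 3·9/91 + 3·16/91 + 3·25/91 + 3·36/91
 = 1/91 + 8/91 + 27/91 + 48/91 + 75/91 + 108/91
 = 267/91

2.9341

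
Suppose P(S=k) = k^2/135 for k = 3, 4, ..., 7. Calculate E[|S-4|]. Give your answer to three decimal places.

1.874

E[|S-4|] = Σ |s-4|·P(S=s)
 = 1·1/15 + 0·16/135 + 1·5/27 + 2·4/15 + 3·49/135
 = 1/15 + 0 + 5/27 + 8/15 + 49/45
 = 253/135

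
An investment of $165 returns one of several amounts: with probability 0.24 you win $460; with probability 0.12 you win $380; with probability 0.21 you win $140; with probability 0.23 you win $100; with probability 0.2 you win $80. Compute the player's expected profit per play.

E[payout] = 460·0.24 + 380·0.12 + 140·0.21 + 100·0.23 + 80·0.2
 = 110.4 + 45.6 + 29.4 + 23 + 16
 = 224.4
Net = 224.4 - 165 = 59.4

59.4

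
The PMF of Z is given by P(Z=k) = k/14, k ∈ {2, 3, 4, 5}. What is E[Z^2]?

E[Z^2] = Σ z^2·P(Z=z)
 = 4·1/7 + 9·3/14 + 16·2/7 + 25·5/14
 = 4/7 + 27/14 + 32/7 + 125/14
 = 16

16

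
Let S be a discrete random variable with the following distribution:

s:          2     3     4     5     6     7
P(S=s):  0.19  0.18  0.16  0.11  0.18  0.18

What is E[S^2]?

22.99

E[S^2] = Σ s^2·P(S=s)
 = 4·0.19 + 9·0.18 + 16·0.16 + 25·0.11 + 36·0.18 + 49·0.18
 = 0.76 + 1.62 + 2.56 + 2.75 + 6.48 + 8.82
 = 22.99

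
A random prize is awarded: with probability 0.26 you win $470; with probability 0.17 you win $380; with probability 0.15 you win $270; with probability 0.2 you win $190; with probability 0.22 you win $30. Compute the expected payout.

271.9

E[payout] = 470·0.26 + 380·0.17 + 270·0.15 + 190·0.2 + 30·0.22
 = 122.2 + 64.6 + 40.5 + 38 + 6.6
 = 271.9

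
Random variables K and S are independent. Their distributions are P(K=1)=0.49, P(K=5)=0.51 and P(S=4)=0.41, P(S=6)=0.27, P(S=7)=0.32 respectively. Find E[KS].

16.72

E[KS] = Σ_k Σ_s ks · P(K=k)P(S=s)
 = 4·0.2009 + 6·0.1323 + 7·0.1568 + 20·0.2091 + 30·0.1377 + 35·0.1632
 = 0.8036 + 0.7938 + 1.0976 + 4.182 + 4.131 + 5.712
 = 16.72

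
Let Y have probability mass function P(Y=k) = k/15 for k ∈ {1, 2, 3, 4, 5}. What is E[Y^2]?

15

E[Y^2] = Σ y^2·P(Y=y)
 = 1·1/15 + 4·2/15 + 9·1/5 + 16·4/15 + 25·1/3
 = 1/15 + 8/15 + 9/5 + 64/15 + 25/3
 = 15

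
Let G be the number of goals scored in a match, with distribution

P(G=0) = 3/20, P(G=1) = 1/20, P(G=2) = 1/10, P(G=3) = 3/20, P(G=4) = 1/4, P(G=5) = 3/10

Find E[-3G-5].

E[-3G-5] = Σ (-3g-5)·P(G=g)
 = (-5)·3/20 + (-8)·1/20 + (-11)·1/10 + (-14)·3/20 + (-17)·1/4 + (-20)·3/10
 = (-3/4) + (-2/5) + (-11/10) + (-21/10) + (-17/4) + (-6)
 = -73/5

-14.6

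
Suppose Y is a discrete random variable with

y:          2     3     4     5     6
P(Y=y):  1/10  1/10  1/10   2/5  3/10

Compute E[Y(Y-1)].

E[Y(Y-1)] = Σ y(y-1)·P(Y=y)
 = 2·1/10 + 6·1/10 + 12·1/10 + 20·2/5 + 30·3/10
 = 1/5 + 3/5 + 6/5 + 8 + 9
 = 19

19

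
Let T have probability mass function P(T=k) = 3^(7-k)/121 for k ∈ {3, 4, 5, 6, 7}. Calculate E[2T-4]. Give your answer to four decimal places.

E[2T-4] = Σ (2t-4)·P(T=t)
 = 2·81/121 + 4·27/121 + 6·9/121 + 8·3/121 + 10·1/121
 = 162/121 + 108/121 + 54/121 + 24/121 + 10/121
 = 358/121

2.9587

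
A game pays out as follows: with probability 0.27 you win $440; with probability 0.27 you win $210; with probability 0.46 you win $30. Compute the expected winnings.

189.3

E[payout] = 440·0.27 + 210·0.27 + 30·0.46
 = 118.8 + 56.7 + 13.8
 = 189.3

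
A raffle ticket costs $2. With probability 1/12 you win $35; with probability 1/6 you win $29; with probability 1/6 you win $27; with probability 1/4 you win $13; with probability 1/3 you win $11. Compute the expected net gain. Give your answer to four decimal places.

E[payout] = 35·1/12 + 29·1/6 + 27·1/6 + 13·1/4 + 11·1/3
 = 35/12 + 29/6 + 9/2 + 13/4 + 11/3
 = 115/6
Net = 115/6 - 2 = 103/6

17.1667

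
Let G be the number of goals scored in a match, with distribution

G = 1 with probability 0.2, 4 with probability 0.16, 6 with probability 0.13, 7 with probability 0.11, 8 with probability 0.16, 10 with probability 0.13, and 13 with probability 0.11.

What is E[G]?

E[G] = Σ g·P(G=g)
 = 1·0.2 + 4·0.16 + 6·0.13 + 7·0.11 + 8·0.16 + 10·0.13 + 13·0.11
 = 0.2 + 0.64 + 0.78 + 0.77 + 1.28 + 1.3 + 1.43
 = 6.4

6.4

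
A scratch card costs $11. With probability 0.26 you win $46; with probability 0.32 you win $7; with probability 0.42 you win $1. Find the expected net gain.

E[payout] = 46·0.26 + 7·0.32 + 1·0.42
 = 11.96 + 2.24 + 0.42
 = 14.62
Net = 14.62 - 11 = 3.62

3.62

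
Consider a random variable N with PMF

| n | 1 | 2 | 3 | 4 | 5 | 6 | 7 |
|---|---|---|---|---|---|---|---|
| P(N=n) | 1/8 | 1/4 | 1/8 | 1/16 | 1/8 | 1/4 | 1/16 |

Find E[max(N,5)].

E[max(N,5)] = Σ max(n,5)·P(N=n)
 = 5·1/8 + 5·1/4 + 5·1/8 + 5·1/16 + 5·1/8 + 6·1/4 + 7·1/16
 = 5/8 + 5/4 + 5/8 + 5/16 + 5/8 + 3/2 + 7/16
 = 43/8

5.375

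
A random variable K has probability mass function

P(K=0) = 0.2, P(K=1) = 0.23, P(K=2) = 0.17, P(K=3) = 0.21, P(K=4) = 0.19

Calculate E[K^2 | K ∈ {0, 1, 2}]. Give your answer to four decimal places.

P(K ∈ {0, 1, 2}) = 0.2 + 0.23 + 0.17 = 0.6.
E[K^2 | K ∈ {0, 1, 2}] = [0·0.2 + 1·0.23 + 4·0.17] / 0.6
 = 0.91 / 0.6
 = 91/60

1.5167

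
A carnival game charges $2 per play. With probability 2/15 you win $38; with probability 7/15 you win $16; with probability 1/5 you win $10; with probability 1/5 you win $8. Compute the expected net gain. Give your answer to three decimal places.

E[payout] = 38·2/15 + 16·7/15 + 10·1/5 + 8·1/5
 = 76/15 + 112/15 + 2 + 8/5
 = 242/15
Net = 242/15 - 2 = 212/15

14.133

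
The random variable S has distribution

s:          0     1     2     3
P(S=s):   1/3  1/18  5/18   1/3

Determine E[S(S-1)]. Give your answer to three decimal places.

E[S(S-1)] = Σ s(s-1)·P(S=s)
 = 0·1/3 + 0·1/18 + 2·5/18 + 6·1/3
 = 0 + 0 + 5/9 + 2
 = 23/9

2.556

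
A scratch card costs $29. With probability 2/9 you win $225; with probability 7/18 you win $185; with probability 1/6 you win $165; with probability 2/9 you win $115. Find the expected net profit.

E[payout] = 225·2/9 + 185·7/18 + 165·1/6 + 115·2/9
 = 50 + 1295/18 + 55/2 + 230/9
 = 175
Net = 175 - 29 = 146

146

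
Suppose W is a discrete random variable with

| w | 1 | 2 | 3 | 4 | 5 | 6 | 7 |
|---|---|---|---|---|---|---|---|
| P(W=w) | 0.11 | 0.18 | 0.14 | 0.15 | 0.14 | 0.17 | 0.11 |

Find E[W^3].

E[W^3] = Σ w^3·P(W=w)
 = 1·0.11 + 8·0.18 + 27·0.14 + 64·0.15 + 125·0.14 + 216·0.17 + 343·0.11
 = 0.11 + 1.44 + 3.78 + 9.6 + 17.5 + 36.72 + 37.73
 = 106.88

106.88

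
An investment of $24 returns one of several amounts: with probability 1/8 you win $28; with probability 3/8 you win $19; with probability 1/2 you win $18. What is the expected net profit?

E[payout] = 28·1/8 + 19·3/8 + 18·1/2
 = 7/2 + 57/8 + 9
 = 157/8
Net = 157/8 - 24 = -35/8

-4.375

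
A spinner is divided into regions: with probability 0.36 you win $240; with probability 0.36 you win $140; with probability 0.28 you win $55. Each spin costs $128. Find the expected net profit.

E[payout] = 240·0.36 + 140·0.36 + 55·0.28
 = 86.4 + 50.4 + 15.4
 = 152.2
Net = 152.2 - 128 = 24.2

24.2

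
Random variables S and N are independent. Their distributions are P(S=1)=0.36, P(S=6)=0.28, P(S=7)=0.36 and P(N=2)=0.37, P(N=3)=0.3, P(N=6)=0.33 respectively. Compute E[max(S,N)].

E[max(S,N)] = Σ_s Σ_n max(s,n) · P(S=s)P(N=n)
 = 2·0.1332 + 3·0.108 + 6·0.1188 + 6·0.1036 + 6·0.084 + 6·0.0924 + 7·0.1332 + 7·0.108 + 7·0.1188
 = 0.2664 + 0.324 + 0.7128 + 0.6216 + 0.504 + 0.5544 + 0.9324 + 0.756 + 0.8316
 = 5.5032

5.5032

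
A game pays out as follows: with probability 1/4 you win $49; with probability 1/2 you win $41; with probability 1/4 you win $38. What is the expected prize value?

E[payout] = 49·1/4 + 41·1/2 + 38·1/4
 = 49/4 + 41/2 + 19/2
 = 169/4

42.25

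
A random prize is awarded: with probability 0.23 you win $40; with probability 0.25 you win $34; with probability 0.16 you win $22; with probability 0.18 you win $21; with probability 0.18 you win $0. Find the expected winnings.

25

E[payout] = 40·0.23 + 34·0.25 + 22·0.16 + 21·0.18 + 0·0.18
 = 9.2 + 8.5 + 3.52 + 3.78 + 0
 = 25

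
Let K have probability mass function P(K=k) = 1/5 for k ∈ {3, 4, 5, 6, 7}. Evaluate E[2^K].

49.6

E[2^K] = Σ 2^k·P(K=k)
 = 8·1/5 + 16·1/5 + 32·1/5 + 64·1/5 + 128·1/5
 = 8/5 + 16/5 + 32/5 + 64/5 + 128/5
 = 248/5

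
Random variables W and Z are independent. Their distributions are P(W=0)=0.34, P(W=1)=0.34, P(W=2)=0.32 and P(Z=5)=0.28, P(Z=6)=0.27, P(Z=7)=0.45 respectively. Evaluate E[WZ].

6.0466

E[WZ] = Σ_w Σ_z wz · P(W=w)P(Z=z)
 = 0·0.0952 + 0·0.0918 + 0·0.153 + 5·0.0952 + 6·0.0918 + 7·0.153 + 10·0.0896 + 12·0.0864 + 14·0.144
 = 0 + 0 + 0 + 0.476 + 0.5508 + 1.071 + 0.896 + 1.0368 + 2.016
 = 6.0466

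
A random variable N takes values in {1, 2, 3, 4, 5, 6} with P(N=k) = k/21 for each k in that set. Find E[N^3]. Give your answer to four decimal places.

108.3333

E[N^3] = Σ n^3·P(N=n)
 = 1·1/21 + 8·2/21 + 27·1/7 + 64·4/21 + 125·5/21 + 216·2/7
 = 1/21 + 16/21 + 27/7 + 256/21 + 625/21 + 432/7
 = 325/3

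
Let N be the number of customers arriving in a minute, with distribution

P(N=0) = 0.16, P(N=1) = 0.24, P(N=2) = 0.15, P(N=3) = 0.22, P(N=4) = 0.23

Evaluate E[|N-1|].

E[|N-1|] = Σ |n-1|·P(N=n)
 = 1·0.16 + 0·0.24 + 1·0.15 + 2·0.22 + 3·0.23
 = 0.16 + 0 + 0.15 + 0.44 + 0.69
 = 1.44

1.44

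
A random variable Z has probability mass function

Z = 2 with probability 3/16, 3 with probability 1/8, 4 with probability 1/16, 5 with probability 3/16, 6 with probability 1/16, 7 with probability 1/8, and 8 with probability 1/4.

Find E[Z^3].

E[Z^3] = Σ z^3·P(Z=z)
 = 8·3/16 + 27·1/8 + 64·1/16 + 125·3/16 + 216·1/16 + 343·1/8 + 512·1/4
 = 3/2 + 27/8 + 4 + 375/16 + 27/2 + 343/8 + 128
 = 3467/16

216.6875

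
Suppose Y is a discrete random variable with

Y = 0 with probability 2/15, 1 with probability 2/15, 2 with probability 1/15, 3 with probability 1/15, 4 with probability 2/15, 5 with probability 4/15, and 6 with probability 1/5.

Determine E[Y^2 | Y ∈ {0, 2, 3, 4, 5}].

14.5

P(Y ∈ {0, 2, 3, 4, 5}) = 2/15 + 1/15 + 1/15 + 2/15 + 4/15 = 2/3.
E[Y^2 | Y ∈ {0, 2, 3, 4, 5}] = [0·2/15 + 4·1/15 + 9·1/15 + 16·2/15 + 25·4/15] / (2/3)
 = 29/3 / (2/3)
 = 29/2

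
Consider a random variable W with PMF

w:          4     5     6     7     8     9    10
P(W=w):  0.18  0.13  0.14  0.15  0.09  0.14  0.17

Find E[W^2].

52.62

E[W^2] = Σ w^2·P(W=w)
 = 16·0.18 + 25·0.13 + 36·0.14 + 49·0.15 + 64·0.09 + 81·0.14 + 100·0.17
 = 2.88 + 3.25 + 5.04 + 7.35 + 5.76 + 11.34 + 17
 = 52.62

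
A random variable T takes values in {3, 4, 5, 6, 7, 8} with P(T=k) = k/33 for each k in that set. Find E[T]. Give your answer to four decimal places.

6.0303

E[T] = Σ t·P(T=t)
 = 3·1/11 + 4·4/33 + 5·5/33 + 6·2/11 + 7·7/33 + 8·8/33
 = 3/11 + 16/33 + 25/33 + 12/11 + 49/33 + 64/33
 = 199/33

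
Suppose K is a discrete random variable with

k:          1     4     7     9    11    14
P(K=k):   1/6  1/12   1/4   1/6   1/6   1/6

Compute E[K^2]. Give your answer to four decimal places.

E[K^2] = Σ k^2·P(K=k)
 = 1·1/6 + 16·1/12 + 49·1/4 + 81·1/6 + 121·1/6 + 196·1/6
 = 1/6 + 4/3 + 49/4 + 27/2 + 121/6 + 98/3
 = 961/12

80.0833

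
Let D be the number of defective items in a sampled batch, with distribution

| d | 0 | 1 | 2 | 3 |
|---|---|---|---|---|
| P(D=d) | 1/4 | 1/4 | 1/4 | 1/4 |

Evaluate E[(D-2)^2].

1.5

E[(D-2)^2] = Σ (d-2)^2·P(D=d)
 = 4·1/4 + 1·1/4 + 0·1/4 + 1·1/4
 = 1 + 1/4 + 0 + 1/4
 = 3/2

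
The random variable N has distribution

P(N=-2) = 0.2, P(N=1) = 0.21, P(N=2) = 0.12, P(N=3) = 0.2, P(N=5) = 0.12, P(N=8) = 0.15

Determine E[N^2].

E[N^2] = Σ n^2·P(N=n)
 = 4·0.2 + 1·0.21 + 4·0.12 + 9·0.2 + 25·0.12 + 64·0.15
 = 0.8 + 0.21 + 0.48 + 1.8 + 3 + 9.6
 = 15.89

15.89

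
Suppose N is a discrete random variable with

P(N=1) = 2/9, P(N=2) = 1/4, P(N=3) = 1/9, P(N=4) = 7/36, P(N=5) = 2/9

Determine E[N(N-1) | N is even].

6.375

P(N is even) = 1/4 + 7/36 = 4/9.
E[N(N-1) | N is even] = [2·1/4 + 12·7/36] / (4/9)
 = 17/6 / (4/9)
 = 51/8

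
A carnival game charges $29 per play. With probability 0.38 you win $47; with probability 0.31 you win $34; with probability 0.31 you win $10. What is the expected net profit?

2.5

E[payout] = 47·0.38 + 34·0.31 + 10·0.31
 = 17.86 + 10.54 + 3.1
 = 31.5
Net = 31.5 - 29 = 2.5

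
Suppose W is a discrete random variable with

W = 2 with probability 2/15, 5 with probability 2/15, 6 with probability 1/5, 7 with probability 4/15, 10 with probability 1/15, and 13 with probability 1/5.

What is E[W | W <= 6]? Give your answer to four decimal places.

4.5714

P(W <= 6) = 2/15 + 2/15 + 1/5 = 7/15.
E[W | W <= 6] = [2·2/15 + 5·2/15 + 6·1/5] / (7/15)
 = 32/15 / (7/15)
 = 32/7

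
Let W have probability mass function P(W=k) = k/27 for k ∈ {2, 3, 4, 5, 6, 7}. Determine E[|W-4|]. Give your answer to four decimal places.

1.6667

E[|W-4|] = Σ |w-4|·P(W=w)
 = 2·2/27 + 1·1/9 + 0·4/27 + 1·5/27 + 2·2/9 + 3·7/27
 = 4/27 + 1/9 + 0 + 5/27 + 4/9 + 7/9
 = 5/3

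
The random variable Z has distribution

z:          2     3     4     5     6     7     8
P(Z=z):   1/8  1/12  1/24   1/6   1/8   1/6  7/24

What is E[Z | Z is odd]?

5.4

P(Z is odd) = 1/12 + 1/6 + 1/6 = 5/12.
E[Z | Z is odd] = [3·1/12 + 5·1/6 + 7·1/6] / (5/12)
 = 9/4 / (5/12)
 = 27/5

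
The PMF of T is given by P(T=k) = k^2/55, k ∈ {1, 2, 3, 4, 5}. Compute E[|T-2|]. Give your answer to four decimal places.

E[|T-2|] = Σ |t-2|·P(T=t)
 = 1·1/55 + 0·4/55 + 1·9/55 + 2·16/55 + 3·5/11
 = 1/55 + 0 + 9/55 + 32/55 + 15/11
 = 117/55

2.1273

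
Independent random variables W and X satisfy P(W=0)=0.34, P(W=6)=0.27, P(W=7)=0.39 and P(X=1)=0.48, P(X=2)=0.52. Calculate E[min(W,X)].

E[min(W,X)] = Σ_w Σ_x min(w,x) · P(W=w)P(X=x)
 = 0·0.1632 + 0·0.1768 + 1·0.1296 + 2·0.1404 + 1·0.1872 + 2·0.2028
 = 0 + 0 + 0.1296 + 0.2808 + 0.1872 + 0.4056
 = 1.0032

1.0032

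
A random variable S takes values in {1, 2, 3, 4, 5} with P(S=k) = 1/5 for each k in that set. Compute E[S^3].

45

E[S^3] = Σ s^3·P(S=s)
 = 1·1/5 + 8·1/5 + 27·1/5 + 64·1/5 + 125·1/5
 = 1/5 + 8/5 + 27/5 + 64/5 + 25
 = 45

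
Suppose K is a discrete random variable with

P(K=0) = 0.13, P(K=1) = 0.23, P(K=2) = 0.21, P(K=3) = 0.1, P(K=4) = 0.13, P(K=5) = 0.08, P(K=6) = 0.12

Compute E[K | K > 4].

5.6

P(K > 4) = 0.08 + 0.12 = 0.2.
E[K | K > 4] = [5·0.08 + 6·0.12] / 0.2
 = 1.12 / 0.2
 = 28/5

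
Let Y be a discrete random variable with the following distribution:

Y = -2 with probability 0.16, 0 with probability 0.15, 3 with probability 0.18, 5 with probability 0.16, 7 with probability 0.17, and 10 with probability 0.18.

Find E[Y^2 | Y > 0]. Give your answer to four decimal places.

46.3043

P(Y > 0) = 0.18 + 0.16 + 0.17 + 0.18 = 0.69.
E[Y^2 | Y > 0] = [9·0.18 + 25·0.16 + 49·0.17 + 100·0.18] / 0.69
 = 31.95 / 0.69
 = 1065/23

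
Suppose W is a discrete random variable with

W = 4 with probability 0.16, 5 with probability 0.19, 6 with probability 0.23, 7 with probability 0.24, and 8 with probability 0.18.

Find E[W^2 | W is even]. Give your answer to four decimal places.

39.2281

P(W is even) = 0.16 + 0.23 + 0.18 = 0.57.
E[W^2 | W is even] = [16·0.16 + 36·0.23 + 64·0.18] / 0.57
 = 22.36 / 0.57
 = 2236/57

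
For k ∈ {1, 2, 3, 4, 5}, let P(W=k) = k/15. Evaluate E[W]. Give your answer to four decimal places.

3.6667

E[W] = Σ w·P(W=w)
 = 1·1/15 + 2·2/15 + 3·1/5 + 4·4/15 + 5·1/3
 = 1/15 + 4/15 + 3/5 + 16/15 + 5/3
 = 11/3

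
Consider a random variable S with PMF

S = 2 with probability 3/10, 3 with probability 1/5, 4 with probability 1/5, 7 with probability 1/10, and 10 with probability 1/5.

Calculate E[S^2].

31.1

E[S^2] = Σ s^2·P(S=s)
 = 4·3/10 + 9·1/5 + 16·1/5 + 49·1/10 + 100·1/5
 = 6/5 + 9/5 + 16/5 + 49/10 + 20
 = 311/10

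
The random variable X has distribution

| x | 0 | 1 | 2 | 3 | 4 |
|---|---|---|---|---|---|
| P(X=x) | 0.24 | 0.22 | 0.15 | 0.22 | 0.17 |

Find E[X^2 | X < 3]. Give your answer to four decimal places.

P(X < 3) = 0.24 + 0.22 + 0.15 = 0.61.
E[X^2 | X < 3] = [0·0.24 + 1·0.22 + 4·0.15] / 0.61
 = 0.82 / 0.61
 = 82/61

1.3443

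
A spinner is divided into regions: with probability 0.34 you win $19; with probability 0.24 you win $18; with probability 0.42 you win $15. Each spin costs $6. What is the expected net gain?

11.08

E[payout] = 19·0.34 + 18·0.24 + 15·0.42
 = 6.46 + 4.32 + 6.3
 = 17.08
Net = 17.08 - 6 = 11.08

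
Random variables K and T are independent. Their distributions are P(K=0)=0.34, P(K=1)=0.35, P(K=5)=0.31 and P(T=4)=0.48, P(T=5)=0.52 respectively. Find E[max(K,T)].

4.6688

E[max(K,T)] = Σ_k Σ_t max(k,t) · P(K=k)P(T=t)
 = 4·0.1632 + 5·0.1768 + 4·0.168 + 5·0.182 + 5·0.1488 + 5·0.1612
 = 0.6528 + 0.884 + 0.672 + 0.91 + 0.744 + 0.806
 = 4.6688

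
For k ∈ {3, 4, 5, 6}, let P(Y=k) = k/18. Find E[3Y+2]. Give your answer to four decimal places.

E[3Y+2] = Σ (3y+2)·P(Y=y)
 = 11·1/6 + 14·2/9 + 17·5/18 + 20·1/3
 = 11/6 + 28/9 + 85/18 + 20/3
 = 49/3

16.3333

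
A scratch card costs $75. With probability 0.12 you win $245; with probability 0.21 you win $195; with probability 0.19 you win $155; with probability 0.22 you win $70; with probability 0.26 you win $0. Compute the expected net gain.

E[payout] = 245·0.12 + 195·0.21 + 155·0.19 + 70·0.22 + 0·0.26
 = 29.4 + 40.95 + 29.45 + 15.4 + 0
 = 115.2
Net = 115.2 - 75 = 40.2

40.2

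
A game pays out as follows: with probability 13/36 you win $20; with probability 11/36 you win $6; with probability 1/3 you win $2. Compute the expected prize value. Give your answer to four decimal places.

E[payout] = 20·13/36 + 6·11/36 + 2·1/3
 = 65/9 + 11/6 + 2/3
 = 175/18

9.7222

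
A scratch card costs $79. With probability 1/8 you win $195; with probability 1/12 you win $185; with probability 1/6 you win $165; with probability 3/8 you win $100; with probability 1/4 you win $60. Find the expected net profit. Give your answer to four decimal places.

E[payout] = 195·1/8 + 185·1/12 + 165·1/6 + 100·3/8 + 60·1/4
 = 195/8 + 185/12 + 55/2 + 75/2 + 15
 = 2875/24
Net = 2875/24 - 79 = 979/24

40.7917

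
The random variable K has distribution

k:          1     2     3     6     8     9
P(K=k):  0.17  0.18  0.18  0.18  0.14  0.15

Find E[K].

E[K] = Σ k·P(K=k)
 = 1·0.17 + 2·0.18 + 3·0.18 + 6·0.18 + 8·0.14 + 9·0.15
 = 0.17 + 0.36 + 0.54 + 1.08 + 1.12 + 1.35
 = 4.62

4.62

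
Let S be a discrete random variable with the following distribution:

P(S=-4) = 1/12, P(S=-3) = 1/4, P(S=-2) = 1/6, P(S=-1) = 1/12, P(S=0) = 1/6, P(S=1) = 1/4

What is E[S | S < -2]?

-3.25

P(S < -2) = 1/12 + 1/4 = 1/3.
E[S | S < -2] = [(-4)·1/12 + (-3)·1/4] / (1/3)
 = -13/12 / (1/3)
 = -13/4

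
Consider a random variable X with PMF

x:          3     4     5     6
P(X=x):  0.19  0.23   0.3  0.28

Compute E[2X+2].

11.34

E[2X+2] = Σ (2x+2)·P(X=x)
 = 8·0.19 + 10·0.23 + 12·0.3 + 14·0.28
 = 1.52 + 2.3 + 3.6 + 3.92
 = 11.34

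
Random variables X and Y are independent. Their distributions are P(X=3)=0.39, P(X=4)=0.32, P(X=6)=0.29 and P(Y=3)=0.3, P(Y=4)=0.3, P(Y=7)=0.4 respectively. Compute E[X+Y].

9.09

E[X+Y] = Σ_x Σ_y (x+y) · P(X=x)P(Y=y)
 = 6·0.117 + 7·0.117 + 10·0.156 + 7·0.096 + 8·0.096 + 11·0.128 + 9·0.087 + 10·0.087 + 13·0.116
 = 0.702 + 0.819 + 1.56 + 0.672 + 0.768 + 1.408 + 0.783 + 0.87 + 1.508
 = 9.09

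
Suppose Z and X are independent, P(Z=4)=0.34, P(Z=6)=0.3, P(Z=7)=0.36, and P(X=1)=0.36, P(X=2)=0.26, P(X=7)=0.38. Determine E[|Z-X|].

3.1432

E[|Z-X|] = Σ_z Σ_x |z-x| · P(Z=z)P(X=x)
 = 3·0.1224 + 2·0.0884 + 3·0.1292 + 5·0.108 + 4·0.078 + 1·0.114 + 6·0.1296 + 5·0.0936 + 0·0.1368
 = 0.3672 + 0.1768 + 0.3876 + 0.54 + 0.312 + 0.114 + 0.7776 + 0.468 + 0
 = 3.1432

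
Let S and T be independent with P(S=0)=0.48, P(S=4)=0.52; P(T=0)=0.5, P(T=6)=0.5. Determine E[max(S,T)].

4.04

E[max(S,T)] = Σ_s Σ_t max(s,t) · P(S=s)P(T=t)
 = 0·0.24 + 6·0.24 + 4·0.26 + 6·0.26
 = 0 + 1.44 + 1.04 + 1.56
 = 4.04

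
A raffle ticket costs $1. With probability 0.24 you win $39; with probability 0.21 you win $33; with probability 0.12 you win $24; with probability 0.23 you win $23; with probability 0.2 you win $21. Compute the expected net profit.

E[payout] = 39·0.24 + 33·0.21 + 24·0.12 + 23·0.23 + 21·0.2
 = 9.36 + 6.93 + 2.88 + 5.29 + 4.2
 = 28.66
Net = 28.66 - 1 = 27.66

27.66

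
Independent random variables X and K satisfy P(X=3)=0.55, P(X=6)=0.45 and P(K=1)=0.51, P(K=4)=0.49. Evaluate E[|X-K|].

2.419

E[|X-K|] = Σ_x Σ_k |x-k| · P(X=x)P(K=k)
 = 2·0.2805 + 1·0.2695 + 5·0.2295 + 2·0.2205
 = 0.561 + 0.2695 + 1.1475 + 0.441
 = 2.419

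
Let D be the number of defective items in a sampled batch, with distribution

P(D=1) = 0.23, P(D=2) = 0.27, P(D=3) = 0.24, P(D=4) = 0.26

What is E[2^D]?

7.62

E[2^D] = Σ 2^d·P(D=d)
 = 2·0.23 + 4·0.27 + 8·0.24 + 16·0.26
 = 0.46 + 1.08 + 1.92 + 4.16
 = 7.62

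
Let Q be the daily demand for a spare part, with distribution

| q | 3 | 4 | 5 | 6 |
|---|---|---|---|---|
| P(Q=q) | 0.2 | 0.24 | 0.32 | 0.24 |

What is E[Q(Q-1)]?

E[Q(Q-1)] = Σ q(q-1)·P(Q=q)
 = 6·0.2 + 12·0.24 + 20·0.32 + 30·0.24
 = 1.2 + 2.88 + 6.4 + 7.2
 = 17.68

17.68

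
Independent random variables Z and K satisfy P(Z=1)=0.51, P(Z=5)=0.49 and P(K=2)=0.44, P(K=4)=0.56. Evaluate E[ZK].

E[ZK] = Σ_z Σ_k zk · P(Z=z)P(K=k)
 = 2·0.2244 + 4·0.2856 + 10·0.2156 + 20·0.2744
 = 0.4488 + 1.1424 + 2.156 + 5.488
 = 9.2352

9.2352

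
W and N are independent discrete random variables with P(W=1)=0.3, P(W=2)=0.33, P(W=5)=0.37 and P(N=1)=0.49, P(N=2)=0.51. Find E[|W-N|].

E[|W-N|] = Σ_w Σ_n |w-n| · P(W=w)P(N=n)
 = 0·0.147 + 1·0.153 + 1·0.1617 + 0·0.1683 + 4·0.1813 + 3·0.1887
 = 0 + 0.153 + 0.1617 + 0 + 0.7252 + 0.5661
 = 1.606

1.606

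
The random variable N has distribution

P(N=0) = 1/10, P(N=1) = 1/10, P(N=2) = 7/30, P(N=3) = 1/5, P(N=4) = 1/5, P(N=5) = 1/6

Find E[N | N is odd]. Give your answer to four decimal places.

3.2857

P(N is odd) = 1/10 + 1/5 + 1/6 = 7/15.
E[N | N is odd] = [1·1/10 + 3·1/5 + 5·1/6] / (7/15)
 = 23/15 / (7/15)
 = 23/7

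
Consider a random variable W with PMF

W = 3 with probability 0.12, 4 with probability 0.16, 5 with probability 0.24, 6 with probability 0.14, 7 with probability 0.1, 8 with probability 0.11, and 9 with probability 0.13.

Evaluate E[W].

E[W] = Σ w·P(W=w)
 = 3·0.12 + 4·0.16 + 5·0.24 + 6·0.14 + 7·0.1 + 8·0.11 + 9·0.13
 = 0.36 + 0.64 + 1.2 + 0.84 + 0.7 + 0.88 + 1.17
 = 5.79

5.79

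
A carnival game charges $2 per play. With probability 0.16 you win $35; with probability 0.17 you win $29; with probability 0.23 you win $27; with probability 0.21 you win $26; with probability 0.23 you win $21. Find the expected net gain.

25.03

E[payout] = 35·0.16 + 29·0.17 + 27·0.23 + 26·0.21 + 21·0.23
 = 5.6 + 4.93 + 6.21 + 5.46 + 4.83
 = 27.03
Net = 27.03 - 2 = 25.03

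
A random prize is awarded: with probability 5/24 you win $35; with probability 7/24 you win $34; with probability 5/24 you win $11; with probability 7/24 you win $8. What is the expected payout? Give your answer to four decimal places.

21.8333

E[payout] = 35·5/24 + 34·7/24 + 11·5/24 + 8·7/24
 = 175/24 + 119/12 + 55/24 + 7/3
 = 131/6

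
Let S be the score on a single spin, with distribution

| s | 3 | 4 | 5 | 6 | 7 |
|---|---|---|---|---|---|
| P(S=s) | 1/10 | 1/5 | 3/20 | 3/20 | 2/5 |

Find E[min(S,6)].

E[min(S,6)] = Σ min(s,6)·P(S=s)
 = 3·1/10 + 4·1/5 + 5·3/20 + 6·3/20 + 6·2/5
 = 3/10 + 4/5 + 3/4 + 9/10 + 12/5
 = 103/20

5.15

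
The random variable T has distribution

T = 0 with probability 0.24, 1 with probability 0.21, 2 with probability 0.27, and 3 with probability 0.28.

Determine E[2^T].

3.98

E[2^T] = Σ 2^t·P(T=t)
 = 1·0.24 + 2·0.21 + 4·0.27 + 8·0.28
 = 0.24 + 0.42 + 1.08 + 2.24
 = 3.98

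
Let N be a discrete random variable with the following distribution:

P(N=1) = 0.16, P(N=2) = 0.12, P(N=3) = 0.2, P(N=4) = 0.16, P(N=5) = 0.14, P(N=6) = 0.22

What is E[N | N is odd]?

P(N is odd) = 0.16 + 0.2 + 0.14 = 0.5.
E[N | N is odd] = [1·0.16 + 3·0.2 + 5·0.14] / 0.5
 = 1.46 / 0.5
 = 73/25

2.92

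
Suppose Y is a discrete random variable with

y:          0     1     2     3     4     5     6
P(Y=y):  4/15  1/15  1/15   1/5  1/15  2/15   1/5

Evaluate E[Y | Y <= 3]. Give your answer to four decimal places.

P(Y <= 3) = 4/15 + 1/15 + 1/15 + 1/5 = 3/5.
E[Y | Y <= 3] = [0·4/15 + 1·1/15 + 2·1/15 + 3·1/5] / (3/5)
 = 4/5 / (3/5)
 = 4/3

1.3333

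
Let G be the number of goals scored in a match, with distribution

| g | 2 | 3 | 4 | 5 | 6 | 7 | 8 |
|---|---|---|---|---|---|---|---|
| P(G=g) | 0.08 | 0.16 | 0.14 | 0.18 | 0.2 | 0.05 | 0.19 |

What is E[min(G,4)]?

3.68

E[min(G,4)] = Σ min(g,4)·P(G=g)
 = 2·0.08 + 3·0.16 + 4·0.14 + 4·0.18 + 4·0.2 + 4·0.05 + 4·0.19
 = 0.16 + 0.48 + 0.56 + 0.72 + 0.8 + 0.2 + 0.76
 = 3.68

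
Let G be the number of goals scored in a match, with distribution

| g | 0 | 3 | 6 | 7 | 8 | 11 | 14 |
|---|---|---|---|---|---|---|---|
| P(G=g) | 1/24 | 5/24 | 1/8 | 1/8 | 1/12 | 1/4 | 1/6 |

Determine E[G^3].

E[G^3] = Σ g^3·P(G=g)
 = 0·1/24 + 27·5/24 + 216·1/8 + 343·1/8 + 512·1/12 + 1331·1/4 + 2744·1/6
 = 0 + 45/8 + 27 + 343/8 + 128/3 + 1331/4 + 1372/3
 = 3633/4

908.25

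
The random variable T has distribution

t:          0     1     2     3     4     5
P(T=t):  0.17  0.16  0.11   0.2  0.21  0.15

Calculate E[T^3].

E[T^3] = Σ t^3·P(T=t)
 = 0·0.17 + 1·0.16 + 8·0.11 + 27·0.2 + 64·0.21 + 125·0.15
 = 0 + 0.16 + 0.88 + 5.4 + 13.44 + 18.75
 = 38.63

38.63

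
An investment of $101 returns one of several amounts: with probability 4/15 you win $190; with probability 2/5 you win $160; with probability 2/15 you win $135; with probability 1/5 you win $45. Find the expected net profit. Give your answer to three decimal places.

E[payout] = 190·4/15 + 160·2/5 + 135·2/15 + 45·1/5
 = 152/3 + 64 + 18 + 9
 = 425/3
Net = 425/3 - 101 = 122/3

40.667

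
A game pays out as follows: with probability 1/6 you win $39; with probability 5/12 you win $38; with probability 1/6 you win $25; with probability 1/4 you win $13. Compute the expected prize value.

29.75

E[payout] = 39·1/6 + 38·5/12 + 25·1/6 + 13·1/4
 = 13/2 + 95/6 + 25/6 + 13/4
 = 119/4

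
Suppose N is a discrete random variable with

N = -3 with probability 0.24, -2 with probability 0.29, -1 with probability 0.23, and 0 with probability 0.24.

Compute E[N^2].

3.55

E[N^2] = Σ n^2·P(N=n)
 = 9·0.24 + 4·0.29 + 1·0.23 + 0·0.24
 = 2.16 + 1.16 + 0.23 + 0
 = 3.55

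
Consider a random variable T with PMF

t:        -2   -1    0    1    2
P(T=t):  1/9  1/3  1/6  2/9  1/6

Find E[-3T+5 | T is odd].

P(T is odd) = 1/3 + 2/9 = 5/9.
E[-3T+5 | T is odd] = [8·1/3 + 2·2/9] / (5/9)
 = 28/9 / (5/9)
 = 28/5

5.6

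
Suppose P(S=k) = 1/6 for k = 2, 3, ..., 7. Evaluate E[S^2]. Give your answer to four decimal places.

E[S^2] = Σ s^2·P(S=s)
 = 4·1/6 + 9·1/6 + 16·1/6 + 25·1/6 + 36·1/6 + 49·1/6
 = 2/3 + 3/2 + 8/3 + 25/6 + 6 + 49/6
 = 139/6

23.1667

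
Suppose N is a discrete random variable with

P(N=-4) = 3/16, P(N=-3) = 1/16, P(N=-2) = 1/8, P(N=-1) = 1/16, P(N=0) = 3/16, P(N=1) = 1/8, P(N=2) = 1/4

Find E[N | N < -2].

-3.75

P(N < -2) = 3/16 + 1/16 = 1/4.
E[N | N < -2] = [(-4)·3/16 + (-3)·1/16] / (1/4)
 = -15/16 / (1/4)
 = -15/4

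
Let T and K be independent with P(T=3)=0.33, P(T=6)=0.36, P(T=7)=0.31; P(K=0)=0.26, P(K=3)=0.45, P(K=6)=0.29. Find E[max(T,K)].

E[max(T,K)] = Σ_t Σ_k max(t,k) · P(T=t)P(K=k)
 = 3·0.0858 + 3·0.1485 + 6·0.0957 + 6·0.0936 + 6·0.162 + 6·0.1044 + 7·0.0806 + 7·0.1395 + 7·0.0899
 = 0.2574 + 0.4455 + 0.5742 + 0.5616 + 0.972 + 0.6264 + 0.5642 + 0.9765 + 0.6293
 = 5.6071

5.6071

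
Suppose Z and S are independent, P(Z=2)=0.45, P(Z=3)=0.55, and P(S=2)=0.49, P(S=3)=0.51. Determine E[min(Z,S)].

2.2805

E[min(Z,S)] = Σ_z Σ_s min(z,s) · P(Z=z)P(S=s)
 = 2·0.2205 + 2·0.2295 + 2·0.2695 + 3·0.2805
 = 0.441 + 0.459 + 0.539 + 0.8415
 = 2.2805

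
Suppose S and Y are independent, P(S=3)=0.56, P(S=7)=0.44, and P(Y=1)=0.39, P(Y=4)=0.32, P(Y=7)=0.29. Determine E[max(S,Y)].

5.5888

E[max(S,Y)] = Σ_s Σ_y max(s,y) · P(S=s)P(Y=y)
 = 3·0.2184 + 4·0.1792 + 7·0.1624 + 7·0.1716 + 7·0.1408 + 7·0.1276
 = 0.6552 + 0.7168 + 1.1368 + 1.2012 + 0.9856 + 0.8932
 = 5.5888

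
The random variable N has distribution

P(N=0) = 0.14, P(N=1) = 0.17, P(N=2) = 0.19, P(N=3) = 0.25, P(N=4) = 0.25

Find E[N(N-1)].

4.88

E[N(N-1)] = Σ n(n-1)·P(N=n)
 = 0·0.14 + 0·0.17 + 2·0.19 + 6·0.25 + 12·0.25
 = 0 + 0 + 0.38 + 1.5 + 3
 = 4.88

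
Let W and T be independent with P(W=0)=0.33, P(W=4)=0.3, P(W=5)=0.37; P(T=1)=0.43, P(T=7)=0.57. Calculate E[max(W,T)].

E[max(W,T)] = Σ_w Σ_t max(w,t) · P(W=w)P(T=t)
 = 1·0.1419 + 7·0.1881 + 4·0.129 + 7·0.171 + 5·0.1591 + 7·0.2109
 = 0.1419 + 1.3167 + 0.516 + 1.197 + 0.7955 + 1.4763
 = 5.4434

5.4434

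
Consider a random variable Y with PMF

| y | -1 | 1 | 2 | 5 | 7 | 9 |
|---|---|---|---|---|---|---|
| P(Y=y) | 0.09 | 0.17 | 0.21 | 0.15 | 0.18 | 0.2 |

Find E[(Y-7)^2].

18.53

E[(Y-7)^2] = Σ (y-7)^2·P(Y=y)
 = 64·0.09 + 36·0.17 + 25·0.21 + 4·0.15 + 0·0.18 + 4·0.2
 = 5.76 + 6.12 + 5.25 + 0.6 + 0 + 0.8
 = 18.53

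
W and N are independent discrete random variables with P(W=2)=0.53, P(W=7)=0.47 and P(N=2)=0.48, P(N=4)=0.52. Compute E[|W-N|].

2.4124

E[|W-N|] = Σ_w Σ_n |w-n| · P(W=w)P(N=n)
 = 0·0.2544 + 2·0.2756 + 5·0.2256 + 3·0.2444
 = 0 + 0.5512 + 1.128 + 0.7332
 = 2.4124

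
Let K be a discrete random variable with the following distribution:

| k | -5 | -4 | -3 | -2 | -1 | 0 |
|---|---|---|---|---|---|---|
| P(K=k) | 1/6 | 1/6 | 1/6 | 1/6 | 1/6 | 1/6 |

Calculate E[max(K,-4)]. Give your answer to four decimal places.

E[max(K,-4)] = Σ max(k,-4)·P(K=k)
 = (-4)·1/6 + (-4)·1/6 + (-3)·1/6 + (-2)·1/6 + (-1)·1/6 + 0·1/6
 = (-2/3) + (-2/3) + (-1/2) + (-1/3) + (-1/6) + 0
 = -7/3

-2.3333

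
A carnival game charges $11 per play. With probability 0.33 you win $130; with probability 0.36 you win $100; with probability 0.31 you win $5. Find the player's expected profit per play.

69.45

E[payout] = 130·0.33 + 100·0.36 + 5·0.31
 = 42.9 + 36 + 1.55
 = 80.45
Net = 80.45 - 11 = 69.45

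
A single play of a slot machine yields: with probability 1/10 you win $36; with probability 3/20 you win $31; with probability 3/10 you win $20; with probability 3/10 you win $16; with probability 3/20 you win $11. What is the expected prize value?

E[payout] = 36·1/10 + 31·3/20 + 20·3/10 + 16·3/10 + 11·3/20
 = 18/5 + 93/20 + 6 + 24/5 + 33/20
 = 207/10

20.7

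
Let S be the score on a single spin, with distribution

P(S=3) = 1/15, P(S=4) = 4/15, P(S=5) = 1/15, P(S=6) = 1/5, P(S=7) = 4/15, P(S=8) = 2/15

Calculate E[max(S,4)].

E[max(S,4)] = Σ max(s,4)·P(S=s)
 = 4·1/15 + 4·4/15 + 5·1/15 + 6·1/5 + 7·4/15 + 8·2/15
 = 4/15 + 16/15 + 1/3 + 6/5 + 28/15 + 16/15
 = 29/5

5.8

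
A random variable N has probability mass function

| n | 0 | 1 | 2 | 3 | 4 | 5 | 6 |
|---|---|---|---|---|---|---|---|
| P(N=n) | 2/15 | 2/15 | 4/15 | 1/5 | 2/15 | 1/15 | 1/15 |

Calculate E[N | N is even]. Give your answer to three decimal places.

2.444

P(N is even) = 2/15 + 4/15 + 2/15 + 1/15 = 3/5.
E[N | N is even] = [0·2/15 + 2·4/15 + 4·2/15 + 6·1/15] / (3/5)
 = 22/15 / (3/5)
 = 22/9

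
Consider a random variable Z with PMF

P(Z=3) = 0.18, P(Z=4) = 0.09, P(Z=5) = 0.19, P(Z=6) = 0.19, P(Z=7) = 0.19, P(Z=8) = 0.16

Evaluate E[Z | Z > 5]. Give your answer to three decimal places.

6.944

P(Z > 5) = 0.19 + 0.19 + 0.16 = 0.54.
E[Z | Z > 5] = [6·0.19 + 7·0.19 + 8·0.16] / 0.54
 = 3.75 / 0.54
 = 125/18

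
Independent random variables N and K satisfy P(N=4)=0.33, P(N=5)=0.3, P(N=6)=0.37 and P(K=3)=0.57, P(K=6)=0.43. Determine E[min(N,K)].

E[min(N,K)] = Σ_n Σ_k min(n,k) · P(N=n)P(K=k)
 = 3·0.1881 + 4·0.1419 + 3·0.171 + 5·0.129 + 3·0.2109 + 6·0.1591
 = 0.5643 + 0.5676 + 0.513 + 0.645 + 0.6327 + 0.9546
 = 3.8772

3.8772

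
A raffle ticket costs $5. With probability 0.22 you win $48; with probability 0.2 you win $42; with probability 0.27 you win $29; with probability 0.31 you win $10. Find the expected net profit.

E[payout] = 48·0.22 + 42·0.2 + 29·0.27 + 10·0.31
 = 10.56 + 8.4 + 7.83 + 3.1
 = 29.89
Net = 29.89 - 5 = 24.89

24.89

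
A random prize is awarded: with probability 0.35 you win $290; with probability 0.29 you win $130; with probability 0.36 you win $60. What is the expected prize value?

E[payout] = 290·0.35 + 130·0.29 + 60·0.36
 = 101.5 + 37.7 + 21.6
 = 160.8

160.8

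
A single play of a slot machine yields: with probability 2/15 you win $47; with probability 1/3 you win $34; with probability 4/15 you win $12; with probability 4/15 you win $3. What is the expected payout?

21.6

E[payout] = 47·2/15 + 34·1/3 + 12·4/15 + 3·4/15
 = 94/15 + 34/3 + 16/5 + 4/5
 = 108/5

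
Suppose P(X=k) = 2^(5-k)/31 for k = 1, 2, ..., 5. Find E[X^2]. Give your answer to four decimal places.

E[X^2] = Σ x^2·P(X=x)
 = 1·16/31 + 4·8/31 + 9·4/31 + 16·2/31 + 25·1/31
 = 16/31 + 32/31 + 36/31 + 32/31 + 25/31
 = 141/31

4.5484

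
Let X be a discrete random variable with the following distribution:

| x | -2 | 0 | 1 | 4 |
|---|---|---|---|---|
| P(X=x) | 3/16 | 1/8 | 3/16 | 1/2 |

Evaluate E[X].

E[X] = Σ x·P(X=x)
 = (-2)·3/16 + 0·1/8 + 1·3/16 + 4·1/2
 = (-3/8) + 0 + 3/16 + 2
 = 29/16

1.8125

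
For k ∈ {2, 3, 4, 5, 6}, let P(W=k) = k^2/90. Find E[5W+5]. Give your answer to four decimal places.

29.4444

E[5W+5] = Σ (5w+5)·P(W=w)
 = 15·2/45 + 20·1/10 + 25·8/45 + 30·5/18 + 35·2/5
 = 2/3 + 2 + 40/9 + 25/3 + 14
 = 265/9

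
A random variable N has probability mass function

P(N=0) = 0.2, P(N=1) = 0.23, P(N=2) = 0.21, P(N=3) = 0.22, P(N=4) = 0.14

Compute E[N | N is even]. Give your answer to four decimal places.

1.7818

P(N is even) = 0.2 + 0.21 + 0.14 = 0.55.
E[N | N is even] = [0·0.2 + 2·0.21 + 4·0.14] / 0.55
 = 0.98 / 0.55
 = 98/55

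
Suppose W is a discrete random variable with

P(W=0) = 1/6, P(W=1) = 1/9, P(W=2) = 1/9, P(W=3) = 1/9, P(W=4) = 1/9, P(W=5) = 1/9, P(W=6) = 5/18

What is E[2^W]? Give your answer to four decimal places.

24.8333

E[2^W] = Σ 2^w·P(W=w)
 = 1·1/6 + 2·1/9 + 4·1/9 + 8·1/9 + 16·1/9 + 32·1/9 + 64·5/18
 = 1/6 + 2/9 + 4/9 + 8/9 + 16/9 + 32/9 + 160/9
 = 149/6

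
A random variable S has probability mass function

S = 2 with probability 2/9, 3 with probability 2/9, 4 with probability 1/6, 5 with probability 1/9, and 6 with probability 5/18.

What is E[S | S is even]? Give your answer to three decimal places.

P(S is even) = 2/9 + 1/6 + 5/18 = 2/3.
E[S | S is even] = [2·2/9 + 4·1/6 + 6·5/18] / (2/3)
 = 25/9 / (2/3)
 = 25/6

4.167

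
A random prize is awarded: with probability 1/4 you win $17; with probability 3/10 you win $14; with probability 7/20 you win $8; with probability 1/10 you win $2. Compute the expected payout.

11.45

E[payout] = 17·1/4 + 14·3/10 + 8·7/20 + 2·1/10
 = 17/4 + 21/5 + 14/5 + 1/5
 = 229/20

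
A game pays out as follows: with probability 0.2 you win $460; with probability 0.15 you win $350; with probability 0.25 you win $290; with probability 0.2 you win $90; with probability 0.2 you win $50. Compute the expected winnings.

E[payout] = 460·0.2 + 350·0.15 + 290·0.25 + 90·0.2 + 50·0.2
 = 92 + 52.5 + 72.5 + 18 + 10
 = 245

245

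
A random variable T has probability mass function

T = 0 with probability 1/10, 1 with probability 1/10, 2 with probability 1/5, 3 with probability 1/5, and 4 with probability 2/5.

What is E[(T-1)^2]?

E[(T-1)^2] = Σ (t-1)^2·P(T=t)
 = 1·1/10 + 0·1/10 + 1·1/5 + 4·1/5 + 9·2/5
 = 1/10 + 0 + 1/5 + 4/5 + 18/5
 = 47/10

4.7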